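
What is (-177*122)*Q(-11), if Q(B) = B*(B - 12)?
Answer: -5463282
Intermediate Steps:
Q(B) = B*(-12 + B)
(-177*122)*Q(-11) = (-177*122)*(-11*(-12 - 11)) = -(-237534)*(-23) = -21594*253 = -5463282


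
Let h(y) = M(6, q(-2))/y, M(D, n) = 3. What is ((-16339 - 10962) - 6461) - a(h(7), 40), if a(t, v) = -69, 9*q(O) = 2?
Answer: -33693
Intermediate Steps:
q(O) = 2/9 (q(O) = (1/9)*2 = 2/9)
h(y) = 3/y
((-16339 - 10962) - 6461) - a(h(7), 40) = ((-16339 - 10962) - 6461) - 1*(-69) = (-27301 - 6461) + 69 = -33762 + 69 = -33693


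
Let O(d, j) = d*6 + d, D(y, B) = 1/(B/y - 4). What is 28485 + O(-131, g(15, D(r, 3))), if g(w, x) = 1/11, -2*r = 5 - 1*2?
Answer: 27568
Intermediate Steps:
r = -3/2 (r = -(5 - 1*2)/2 = -(5 - 2)/2 = -½*3 = -3/2 ≈ -1.5000)
D(y, B) = 1/(-4 + B/y)
g(w, x) = 1/11
O(d, j) = 7*d (O(d, j) = 6*d + d = 7*d)
28485 + O(-131, g(15, D(r, 3))) = 28485 + 7*(-131) = 28485 - 917 = 27568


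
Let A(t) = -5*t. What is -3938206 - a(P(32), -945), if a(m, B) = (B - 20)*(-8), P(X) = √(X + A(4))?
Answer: -3945926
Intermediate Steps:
P(X) = √(-20 + X) (P(X) = √(X - 5*4) = √(X - 20) = √(-20 + X))
a(m, B) = 160 - 8*B (a(m, B) = (-20 + B)*(-8) = 160 - 8*B)
-3938206 - a(P(32), -945) = -3938206 - (160 - 8*(-945)) = -3938206 - (160 + 7560) = -3938206 - 1*7720 = -3938206 - 7720 = -3945926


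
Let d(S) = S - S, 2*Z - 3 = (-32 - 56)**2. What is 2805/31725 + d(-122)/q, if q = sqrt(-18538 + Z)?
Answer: 187/2115 ≈ 0.088416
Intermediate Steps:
Z = 7747/2 (Z = 3/2 + (-32 - 56)**2/2 = 3/2 + (1/2)*(-88)**2 = 3/2 + (1/2)*7744 = 3/2 + 3872 = 7747/2 ≈ 3873.5)
q = I*sqrt(58658)/2 (q = sqrt(-18538 + 7747/2) = sqrt(-29329/2) = I*sqrt(58658)/2 ≈ 121.1*I)
d(S) = 0
2805/31725 + d(-122)/q = 2805/31725 + 0/((I*sqrt(58658)/2)) = 2805*(1/31725) + 0*(-I*sqrt(58658)/29329) = 187/2115 + 0 = 187/2115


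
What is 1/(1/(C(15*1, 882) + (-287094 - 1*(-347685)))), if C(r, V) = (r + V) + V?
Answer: 62370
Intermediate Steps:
C(r, V) = r + 2*V (C(r, V) = (V + r) + V = r + 2*V)
1/(1/(C(15*1, 882) + (-287094 - 1*(-347685)))) = 1/(1/((15*1 + 2*882) + (-287094 - 1*(-347685)))) = 1/(1/((15 + 1764) + (-287094 + 347685))) = 1/(1/(1779 + 60591)) = 1/(1/62370) = 62370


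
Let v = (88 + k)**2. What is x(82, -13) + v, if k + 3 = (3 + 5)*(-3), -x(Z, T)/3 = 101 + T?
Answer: 3457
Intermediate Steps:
x(Z, T) = -303 - 3*T (x(Z, T) = -3*(101 + T) = -303 - 3*T)
k = -27 (k = -3 + (3 + 5)*(-3) = -3 + 8*(-3) = -3 - 24 = -27)
v = 3721 (v = (88 - 27)**2 = 61**2 = 3721)
x(82, -13) + v = (-303 - 3*(-13)) + 3721 = (-303 + 39) + 3721 = -264 + 3721 = 3457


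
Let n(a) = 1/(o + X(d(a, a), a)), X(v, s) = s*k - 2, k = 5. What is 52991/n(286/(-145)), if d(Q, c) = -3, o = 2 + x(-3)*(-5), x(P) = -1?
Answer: -7471731/29 ≈ -2.5765e+5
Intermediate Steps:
o = 7 (o = 2 - 1*(-5) = 2 + 5 = 7)
X(v, s) = -2 + 5*s (X(v, s) = s*5 - 2 = 5*s - 2 = -2 + 5*s)
n(a) = 1/(5 + 5*a) (n(a) = 1/(7 + (-2 + 5*a)) = 1/(5 + 5*a))
52991/n(286/(-145)) = 52991/((1/(5*(1 + 286/(-145))))) = 52991/((1/(5*(1 + 286*(-1/145))))) = 52991/((1/(5*(1 - 286/145)))) = 52991/((1/(5*(-141/145)))) = 52991/(((⅕)*(-145/141))) = 52991/(-29/141) = 52991*(-141/29) = -7471731/29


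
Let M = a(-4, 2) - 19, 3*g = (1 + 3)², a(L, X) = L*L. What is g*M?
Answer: -16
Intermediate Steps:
a(L, X) = L²
g = 16/3 (g = (1 + 3)²/3 = (⅓)*4² = (⅓)*16 = 16/3 ≈ 5.3333)
M = -3 (M = (-4)² - 19 = 16 - 19 = -3)
g*M = (16/3)*(-3) = -16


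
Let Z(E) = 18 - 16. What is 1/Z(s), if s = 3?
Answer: ½ ≈ 0.50000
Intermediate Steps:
Z(E) = 2
1/Z(s) = 1/2 = ½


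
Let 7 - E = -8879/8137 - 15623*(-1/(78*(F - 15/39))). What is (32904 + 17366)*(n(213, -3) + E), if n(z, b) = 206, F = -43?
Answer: 151369389252785/13767804 ≈ 1.0994e+7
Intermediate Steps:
E = 349920143/27535608 (E = 7 - (-8879/8137 - 15623*(-1/(78*(-43 - 15/39)))) = 7 - (-8879*1/8137 - 15623*(-1/(78*(-43 - 15*1/39)))) = 7 - (-8879/8137 - 15623*(-1/(78*(-43 - 5/13)))) = 7 - (-8879/8137 - 15623/((-78*(-564/13)))) = 7 - (-8879/8137 - 15623/3384) = 7 - 1*(-157170887/27535608) = 7 + 157170887/27535608 = 349920143/27535608 ≈ 12.708)
(32904 + 17366)*(n(213, -3) + E) = (32904 + 17366)*(206 + 349920143/27535608) = 50270*(6022255391/27535608) = 151369389252785/13767804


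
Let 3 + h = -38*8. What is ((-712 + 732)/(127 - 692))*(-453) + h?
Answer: -32879/113 ≈ -290.96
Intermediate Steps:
h = -307 (h = -3 - 38*8 = -3 - 304 = -307)
((-712 + 732)/(127 - 692))*(-453) + h = ((-712 + 732)/(127 - 692))*(-453) - 307 = (20/(-565))*(-453) - 307 = (20*(-1/565))*(-453) - 307 = -4/113*(-453) - 307 = 1812/113 - 307 = -32879/113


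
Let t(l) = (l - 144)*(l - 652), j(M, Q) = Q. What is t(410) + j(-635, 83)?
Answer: -64289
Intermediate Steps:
t(l) = (-652 + l)*(-144 + l) (t(l) = (-144 + l)*(-652 + l) = (-652 + l)*(-144 + l))
t(410) + j(-635, 83) = (93888 + 410² - 796*410) + 83 = (93888 + 168100 - 326360) + 83 = -64372 + 83 = -64289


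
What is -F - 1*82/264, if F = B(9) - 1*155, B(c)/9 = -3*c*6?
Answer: 212875/132 ≈ 1612.7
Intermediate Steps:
B(c) = -162*c (B(c) = 9*(-3*c*6) = 9*(-18*c) = -162*c)
F = -1613 (F = -162*9 - 1*155 = -1458 - 155 = -1613)
-F - 1*82/264 = -1*(-1613) - 1*82/264 = 1613 - 82*1/264 = 1613 - 41/132 = 212875/132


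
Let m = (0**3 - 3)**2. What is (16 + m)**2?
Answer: 625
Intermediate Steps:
m = 9 (m = (0 - 3)**2 = (-3)**2 = 9)
(16 + m)**2 = (16 + 9)**2 = 25**2 = 625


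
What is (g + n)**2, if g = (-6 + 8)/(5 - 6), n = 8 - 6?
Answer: 0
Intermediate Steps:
n = 2
g = -2 (g = 2/(-1) = 2*(-1) = -2)
(g + n)**2 = (-2 + 2)**2 = 0**2 = 0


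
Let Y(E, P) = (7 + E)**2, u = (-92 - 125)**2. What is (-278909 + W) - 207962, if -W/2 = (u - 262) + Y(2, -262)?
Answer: -580687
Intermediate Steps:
u = 47089 (u = (-217)**2 = 47089)
W = -93816 (W = -2*((47089 - 262) + (7 + 2)**2) = -2*(46827 + 9**2) = -2*(46827 + 81) = -2*46908 = -93816)
(-278909 + W) - 207962 = (-278909 - 93816) - 207962 = -372725 - 207962 = -580687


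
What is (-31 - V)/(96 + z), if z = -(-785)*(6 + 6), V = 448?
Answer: -479/9516 ≈ -0.050336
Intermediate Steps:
z = 9420 (z = -(-785)*12 = -157*(-60) = 9420)
(-31 - V)/(96 + z) = (-31 - 1*448)/(96 + 9420) = (-31 - 448)/9516 = -479*1/9516 = -479/9516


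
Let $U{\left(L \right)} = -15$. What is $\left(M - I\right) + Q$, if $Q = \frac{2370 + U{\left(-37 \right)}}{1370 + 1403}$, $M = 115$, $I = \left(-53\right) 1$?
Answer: $\frac{468219}{2773} \approx 168.85$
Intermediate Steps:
$I = -53$
$Q = \frac{2355}{2773}$ ($Q = \frac{2370 - 15}{1370 + 1403} = \frac{2355}{2773} \approx 0.84926$)
$\left(M - I\right) + Q = \left(115 - -53\right) + \frac{2355}{2773} = \left(115 + 53\right) + \frac{2355}{2773} = 168 + \frac{2355}{2773} = \frac{468219}{2773}$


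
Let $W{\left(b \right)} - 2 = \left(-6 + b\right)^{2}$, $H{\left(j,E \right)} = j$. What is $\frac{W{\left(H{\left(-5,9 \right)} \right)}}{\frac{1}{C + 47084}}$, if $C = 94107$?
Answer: $17366493$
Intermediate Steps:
$W{\left(b \right)} = 2 + \left(-6 + b\right)^{2}$
$\frac{W{\left(H{\left(-5,9 \right)} \right)}}{\frac{1}{C + 47084}} = \frac{2 + \left(-6 - 5\right)^{2}}{\frac{1}{94107 + 47084}} = \frac{2 + \left(-11\right)^{2}}{\frac{1}{141191}} = \left(2 + 121\right) \frac{1}{\frac{1}{141191}} = 123 \cdot 141191 = 17366493$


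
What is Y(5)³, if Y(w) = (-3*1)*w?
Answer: -3375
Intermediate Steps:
Y(w) = -3*w
Y(5)³ = (-3*5)³ = (-15)³ = -3375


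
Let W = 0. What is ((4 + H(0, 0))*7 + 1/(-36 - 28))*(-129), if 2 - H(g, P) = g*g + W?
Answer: -346623/64 ≈ -5416.0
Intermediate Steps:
H(g, P) = 2 - g² (H(g, P) = 2 - (g*g + 0) = 2 - (g² + 0) = 2 - g²)
((4 + H(0, 0))*7 + 1/(-36 - 28))*(-129) = ((4 + (2 - 1*0²))*7 + 1/(-36 - 28))*(-129) = ((4 + (2 - 1*0))*7 + 1/(-64))*(-129) = ((4 + (2 + 0))*7 - 1/64)*(-129) = ((4 + 2)*7 - 1/64)*(-129) = (6*7 - 1/64)*(-129) = (42 - 1/64)*(-129) = (2687/64)*(-129) = -346623/64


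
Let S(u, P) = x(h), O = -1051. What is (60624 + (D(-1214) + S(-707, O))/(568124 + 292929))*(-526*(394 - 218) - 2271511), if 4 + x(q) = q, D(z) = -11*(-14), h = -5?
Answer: -123406469582505879/861053 ≈ -1.4332e+11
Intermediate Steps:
D(z) = 154
x(q) = -4 + q
S(u, P) = -9 (S(u, P) = -4 - 5 = -9)
(60624 + (D(-1214) + S(-707, O))/(568124 + 292929))*(-526*(394 - 218) - 2271511) = (60624 + (154 - 9)/(568124 + 292929))*(-526*(394 - 218) - 2271511) = (60624 + 145/861053)*(-526*176 - 2271511) = (60624 + 145*(1/861053))*(-92576 - 2271511) = (60624 + 145/861053)*(-2364087) = (52200477217/861053)*(-2364087) = -123406469582505879/861053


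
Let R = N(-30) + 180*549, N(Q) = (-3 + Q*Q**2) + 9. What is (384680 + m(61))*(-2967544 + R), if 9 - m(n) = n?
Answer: -1113774222904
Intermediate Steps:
m(n) = 9 - n
N(Q) = 6 + Q**3 (N(Q) = (-3 + Q**3) + 9 = 6 + Q**3)
R = 71826 (R = (6 + (-30)**3) + 180*549 = (6 - 27000) + 98820 = -26994 + 98820 = 71826)
(384680 + m(61))*(-2967544 + R) = (384680 + (9 - 1*61))*(-2967544 + 71826) = (384680 + (9 - 61))*(-2895718) = (384680 - 52)*(-2895718) = 384628*(-2895718) = -1113774222904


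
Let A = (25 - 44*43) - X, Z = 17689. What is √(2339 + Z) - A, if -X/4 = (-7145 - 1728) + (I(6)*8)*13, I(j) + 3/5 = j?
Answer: 175563/5 + 2*√5007 ≈ 35254.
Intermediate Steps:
I(j) = -⅗ + j
X = 166228/5 (X = -4*((-7145 - 1728) + ((-⅗ + 6)*8)*13) = -4*(-8873 + ((27/5)*8)*13) = -4*(-8873 + (216/5)*13) = -4*(-8873 + 2808/5) = -4*(-41557/5) = 166228/5 ≈ 33246.)
A = -175563/5 (A = (25 - 44*43) - 1*166228/5 = (25 - 1892) - 166228/5 = -1867 - 166228/5 = -175563/5 ≈ -35113.)
√(2339 + Z) - A = √(2339 + 17689) - 1*(-175563/5) = √20028 + 175563/5 = 2*√5007 + 175563/5 = 175563/5 + 2*√5007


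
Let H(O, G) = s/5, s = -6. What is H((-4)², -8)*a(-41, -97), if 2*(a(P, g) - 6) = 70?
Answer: -246/5 ≈ -49.200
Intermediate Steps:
a(P, g) = 41 (a(P, g) = 6 + (½)*70 = 6 + 35 = 41)
H(O, G) = -6/5
H((-4)², -8)*a(-41, -97) = -6/5*41 = -246/5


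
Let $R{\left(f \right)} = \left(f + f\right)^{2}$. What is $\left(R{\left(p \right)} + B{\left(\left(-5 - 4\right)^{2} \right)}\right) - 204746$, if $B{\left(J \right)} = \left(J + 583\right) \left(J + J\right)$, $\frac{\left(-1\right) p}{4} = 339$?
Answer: $7257766$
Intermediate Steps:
$p = -1356$ ($p = \left(-4\right) 339 = -1356$)
$R{\left(f \right)} = 4 f^{2}$ ($R{\left(f \right)} = \left(2 f\right)^{2} = 4 f^{2}$)
$B{\left(J \right)} = 2 J \left(583 + J\right)$ ($B{\left(J \right)} = \left(583 + J\right) 2 J = 2 J \left(583 + J\right)$)
$\left(R{\left(p \right)} + B{\left(\left(-5 - 4\right)^{2} \right)}\right) - 204746 = \left(4 \left(-1356\right)^{2} + 2 \left(-5 - 4\right)^{2} \left(583 + \left(-5 - 4\right)^{2}\right)\right) - 204746 = \left(4 \cdot 1838736 + 2 \left(-9\right)^{2} \left(583 + \left(-9\right)^{2}\right)\right) - 204746 = \left(7354944 + 2 \cdot 81 \left(583 + 81\right)\right) - 204746 = \left(7354944 + 2 \cdot 81 \cdot 664\right) - 204746 = \left(7354944 + 107568\right) - 204746 = 7462512 - 204746 = 7257766$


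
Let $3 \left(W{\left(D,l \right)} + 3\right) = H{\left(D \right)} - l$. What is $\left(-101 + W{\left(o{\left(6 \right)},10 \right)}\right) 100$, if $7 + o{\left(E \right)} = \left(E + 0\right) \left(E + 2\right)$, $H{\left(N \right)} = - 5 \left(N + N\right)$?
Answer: $-24400$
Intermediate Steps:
$H{\left(N \right)} = - 10 N$ ($H{\left(N \right)} = - 5 \cdot 2 N = - 10 N$)
$o{\left(E \right)} = -7 + E \left(2 + E\right)$ ($o{\left(E \right)} = -7 + \left(E + 0\right) \left(E + 2\right) = -7 + E \left(2 + E\right)$)
$W{\left(D,l \right)} = -3 - \frac{10 D}{3} - \frac{l}{3}$ ($W{\left(D,l \right)} = -3 + \frac{- 10 D - l}{3} = -3 + \frac{- l - 10 D}{3} = -3 - \left(\frac{l}{3} + \frac{10 D}{3}\right) = -3 - \frac{10 D}{3} - \frac{l}{3}$)
$\left(-101 + W{\left(o{\left(6 \right)},10 \right)}\right) 100 = \left(-101 - \left(\frac{19}{3} + \frac{10 \left(-7 + 6^{2} + 2 \cdot 6\right)}{3}\right)\right) 100 = \left(-101 - \left(\frac{19}{3} + \frac{10 \left(-7 + 36 + 12\right)}{3}\right)\right) 100 = \left(-101 - 143\right) 100 = \left(-244\right) 100 = -24400$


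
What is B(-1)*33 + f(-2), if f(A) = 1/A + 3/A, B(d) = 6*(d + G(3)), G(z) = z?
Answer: 394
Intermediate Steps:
B(d) = 18 + 6*d (B(d) = 6*(d + 3) = 6*(3 + d) = 18 + 6*d)
f(A) = 4/A (f(A) = 1/A + 3/A = 4/A)
B(-1)*33 + f(-2) = (18 + 6*(-1))*33 + 4/(-2) = (18 - 6)*33 + 4*(-1/2) = 12*33 - 2 = 396 - 2 = 394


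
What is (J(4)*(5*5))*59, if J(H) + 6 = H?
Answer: -2950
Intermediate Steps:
J(H) = -6 + H
(J(4)*(5*5))*59 = ((-6 + 4)*(5*5))*59 = -2*25*59 = -50*59 = -2950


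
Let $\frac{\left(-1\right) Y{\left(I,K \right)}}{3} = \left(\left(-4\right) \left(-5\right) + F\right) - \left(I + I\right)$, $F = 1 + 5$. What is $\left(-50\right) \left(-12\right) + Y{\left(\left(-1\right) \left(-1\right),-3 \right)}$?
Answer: $528$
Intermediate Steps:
$F = 6$
$Y{\left(I,K \right)} = -78 + 6 I$ ($Y{\left(I,K \right)} = - 3 \left(\left(\left(-4\right) \left(-5\right) + 6\right) - \left(I + I\right)\right) = - 3 \left(\left(20 + 6\right) - 2 I\right) = - 3 \left(26 - 2 I\right) = -78 + 6 I$)
$\left(-50\right) \left(-12\right) + Y{\left(\left(-1\right) \left(-1\right),-3 \right)} = \left(-50\right) \left(-12\right) - \left(78 - 6 \left(\left(-1\right) \left(-1\right)\right)\right) = 600 + \left(-78 + 6 \cdot 1\right) = 600 + \left(-78 + 6\right) = 600 - 72 = 528$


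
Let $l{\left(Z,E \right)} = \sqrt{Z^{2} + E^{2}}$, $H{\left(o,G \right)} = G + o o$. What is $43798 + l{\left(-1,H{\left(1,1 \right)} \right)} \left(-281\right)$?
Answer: $43798 - 281 \sqrt{5} \approx 43170.0$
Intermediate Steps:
$H{\left(o,G \right)} = G + o^{2}$
$l{\left(Z,E \right)} = \sqrt{E^{2} + Z^{2}}$
$43798 + l{\left(-1,H{\left(1,1 \right)} \right)} \left(-281\right) = 43798 + \sqrt{\left(1 + 1^{2}\right)^{2} + \left(-1\right)^{2}} \left(-281\right) = 43798 + \sqrt{\left(1 + 1\right)^{2} + 1} \left(-281\right) = 43798 + \sqrt{2^{2} + 1} \left(-281\right) = 43798 + \sqrt{4 + 1} \left(-281\right) = 43798 + \sqrt{5} \left(-281\right) = 43798 - 281 \sqrt{5}$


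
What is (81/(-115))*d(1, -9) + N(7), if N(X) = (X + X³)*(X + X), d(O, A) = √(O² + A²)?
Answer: 4900 - 81*√82/115 ≈ 4893.6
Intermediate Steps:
d(O, A) = √(A² + O²)
N(X) = 2*X*(X + X³) (N(X) = (X + X³)*(2*X) = 2*X*(X + X³))
(81/(-115))*d(1, -9) + N(7) = (81/(-115))*√((-9)² + 1²) + 2*7²*(1 + 7²) = (81*(-1/115))*√(81 + 1) + 2*49*(1 + 49) = -81*√82/115 + 2*49*50 = -81*√82/115 + 4900 = 4900 - 81*√82/115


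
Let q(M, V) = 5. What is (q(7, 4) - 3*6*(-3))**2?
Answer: 3481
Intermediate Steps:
(q(7, 4) - 3*6*(-3))**2 = (5 - 3*6*(-3))**2 = (5 - 18*(-3))**2 = (5 + 54)**2 = 59**2 = 3481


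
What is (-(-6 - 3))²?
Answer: 81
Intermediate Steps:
(-(-6 - 3))² = (-1*(-9))² = 9² = 81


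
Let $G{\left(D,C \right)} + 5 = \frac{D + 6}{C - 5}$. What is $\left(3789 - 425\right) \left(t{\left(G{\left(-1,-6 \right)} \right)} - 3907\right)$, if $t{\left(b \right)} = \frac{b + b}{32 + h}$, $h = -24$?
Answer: $- \frac{144625088}{11} \approx -1.3148 \cdot 10^{7}$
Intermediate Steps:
$G{\left(D,C \right)} = -5 + \frac{6 + D}{-5 + C}$ ($G{\left(D,C \right)} = -5 + \frac{D + 6}{C - 5} = -5 + \frac{6 + D}{-5 + C}$)
$t{\left(b \right)} = \frac{b}{4}$ ($t{\left(b \right)} = \frac{b + b}{32 - 24} = \frac{2 b}{8} = 2 b \frac{1}{8} = \frac{b}{4}$)
$\left(3789 - 425\right) \left(t{\left(G{\left(-1,-6 \right)} \right)} - 3907\right) = \left(3789 - 425\right) \left(\frac{\frac{1}{-5 - 6} \left(31 - 1 - -30\right)}{4} - 3907\right) = 3364 \left(\frac{\frac{1}{-11} \left(31 - 1 + 30\right)}{4} - 3907\right) = 3364 \left(\frac{\left(- \frac{1}{11}\right) 60}{4} - 3907\right) = 3364 \left(\frac{1}{4} \left(- \frac{60}{11}\right) - 3907\right) = 3364 \left(- \frac{15}{11} - 3907\right) = 3364 \left(- \frac{42992}{11}\right) = - \frac{144625088}{11}$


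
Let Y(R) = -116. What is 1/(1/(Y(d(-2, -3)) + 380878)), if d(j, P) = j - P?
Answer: 380762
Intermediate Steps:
1/(1/(Y(d(-2, -3)) + 380878)) = 1/(1/(-116 + 380878)) = 1/(1/380762) = 380762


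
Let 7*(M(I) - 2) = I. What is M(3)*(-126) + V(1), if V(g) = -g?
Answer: -307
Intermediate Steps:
M(I) = 2 + I/7
M(3)*(-126) + V(1) = (2 + (⅐)*3)*(-126) - 1*1 = (2 + 3/7)*(-126) - 1 = (17/7)*(-126) - 1 = -306 - 1 = -307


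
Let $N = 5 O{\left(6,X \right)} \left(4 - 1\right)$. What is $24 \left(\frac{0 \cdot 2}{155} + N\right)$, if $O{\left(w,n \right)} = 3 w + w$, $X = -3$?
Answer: $8640$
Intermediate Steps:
$O{\left(w,n \right)} = 4 w$
$N = 360$ ($N = 5 \cdot 4 \cdot 6 \left(4 - 1\right) = 5 \cdot 24 \left(4 - 1\right) = 120 \cdot 3 = 360$)
$24 \left(\frac{0 \cdot 2}{155} + N\right) = 24 \left(\frac{0 \cdot 2}{155} + 360\right) = 24 \left(0 \cdot \frac{1}{155} + 360\right) = 24 \left(0 + 360\right) = 24 \cdot 360 = 8640$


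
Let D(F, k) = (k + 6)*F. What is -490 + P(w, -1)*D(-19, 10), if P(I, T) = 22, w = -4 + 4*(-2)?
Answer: -7178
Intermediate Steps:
w = -12 (w = -4 - 8 = -12)
D(F, k) = F*(6 + k) (D(F, k) = (6 + k)*F = F*(6 + k))
-490 + P(w, -1)*D(-19, 10) = -490 + 22*(-19*(6 + 10)) = -490 + 22*(-19*16) = -490 + 22*(-304) = -490 - 6688 = -7178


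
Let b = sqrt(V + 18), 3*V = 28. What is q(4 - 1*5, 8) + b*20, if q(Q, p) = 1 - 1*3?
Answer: -2 + 20*sqrt(246)/3 ≈ 102.56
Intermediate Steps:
V = 28/3 (V = (1/3)*28 = 28/3 ≈ 9.3333)
b = sqrt(246)/3 (b = sqrt(28/3 + 18) = sqrt(82/3) = sqrt(246)/3 ≈ 5.2281)
q(Q, p) = -2 (q(Q, p) = 1 - 3 = -2)
q(4 - 1*5, 8) + b*20 = -2 + (sqrt(246)/3)*20 = -2 + 20*sqrt(246)/3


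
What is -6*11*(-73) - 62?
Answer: 4756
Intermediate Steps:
-6*11*(-73) - 62 = -66*(-73) - 62 = 4818 - 62 = 4756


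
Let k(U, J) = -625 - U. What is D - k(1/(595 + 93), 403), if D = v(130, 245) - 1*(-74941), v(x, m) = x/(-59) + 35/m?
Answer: 21471040429/284144 ≈ 75564.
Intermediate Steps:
v(x, m) = 35/m - x/59 (v(x, m) = x*(-1/59) + 35/m = -x/59 + 35/m = 35/m - x/59)
D = 30949782/413 (D = (35/245 - 1/59*130) - 1*(-74941) = (35*(1/245) - 130/59) + 74941 = (1/7 - 130/59) + 74941 = -851/413 + 74941 = 30949782/413 ≈ 74939.)
D - k(1/(595 + 93), 403) = 30949782/413 - (-625 - 1/(595 + 93)) = 30949782/413 - (-625 - 1/688) = 30949782/413 - 1*(-430001/688) = 30949782/413 + 430001/688 = 21471040429/284144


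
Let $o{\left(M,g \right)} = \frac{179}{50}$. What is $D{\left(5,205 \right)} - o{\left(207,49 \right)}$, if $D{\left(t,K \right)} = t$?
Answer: $\frac{71}{50} \approx 1.42$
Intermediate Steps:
$o{\left(M,g \right)} = \frac{179}{50}$ ($o{\left(M,g \right)} = 179 \cdot \frac{1}{50} = \frac{179}{50}$)
$D{\left(5,205 \right)} - o{\left(207,49 \right)} = 5 - \frac{179}{50} = \frac{71}{50}$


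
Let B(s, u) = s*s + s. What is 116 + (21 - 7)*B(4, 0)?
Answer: 396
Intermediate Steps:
B(s, u) = s + s² (B(s, u) = s² + s = s + s²)
116 + (21 - 7)*B(4, 0) = 116 + (21 - 7)*(4*(1 + 4)) = 116 + 14*(4*5) = 116 + 14*20 = 116 + 280 = 396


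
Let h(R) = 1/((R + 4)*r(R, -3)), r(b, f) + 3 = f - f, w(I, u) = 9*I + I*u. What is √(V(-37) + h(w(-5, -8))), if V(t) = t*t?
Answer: 2*√3081/3 ≈ 37.005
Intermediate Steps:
r(b, f) = -3 (r(b, f) = -3 + (f - f) = -3 + 0 = -3)
V(t) = t²
h(R) = -1/(3*(4 + R)) (h(R) = 1/((R + 4)*(-3)) = -⅓/(4 + R) = -1/(3*(4 + R)))
√(V(-37) + h(w(-5, -8))) = √((-37)² - 1/(12 + 3*(-5*(9 - 8)))) = √(1369 - 1/(12 + 3*(-5*1))) = √(1369 - 1/(12 + 3*(-5))) = √(1369 - 1/(12 - 15)) = √(1369 - 1/(-3)) = √(1369 - 1*(-⅓)) = √(1369 + ⅓) = √(4108/3) = 2*√3081/3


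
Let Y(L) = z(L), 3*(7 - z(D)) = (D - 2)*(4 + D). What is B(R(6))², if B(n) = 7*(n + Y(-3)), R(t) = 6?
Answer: 94864/9 ≈ 10540.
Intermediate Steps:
z(D) = 7 - (-2 + D)*(4 + D)/3 (z(D) = 7 - (D - 2)*(4 + D)/3 = 7 - (-2 + D)*(4 + D)/3)
Y(L) = 29/3 - 2*L/3 - L²/3
B(n) = 182/3 + 7*n (B(n) = 7*(n + (29/3 - ⅔*(-3) - ⅓*(-3)²)) = 7*(n + (29/3 + 2 - ⅓*9)) = 7*(n + (29/3 + 2 - 3)) = 7*(n + 26/3) = 7*(26/3 + n) = 182/3 + 7*n)
B(R(6))² = (182/3 + 7*6)² = (182/3 + 42)² = (308/3)² = 94864/9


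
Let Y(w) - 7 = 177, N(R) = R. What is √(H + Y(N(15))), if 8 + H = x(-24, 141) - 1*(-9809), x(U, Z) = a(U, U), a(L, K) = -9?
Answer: 2*√2494 ≈ 99.880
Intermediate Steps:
Y(w) = 184 (Y(w) = 7 + 177 = 184)
x(U, Z) = -9
H = 9792 (H = -8 + (-9 - 1*(-9809)) = -8 + (-9 + 9809) = -8 + 9800 = 9792)
√(H + Y(N(15))) = √(9792 + 184) = √9976 = 2*√2494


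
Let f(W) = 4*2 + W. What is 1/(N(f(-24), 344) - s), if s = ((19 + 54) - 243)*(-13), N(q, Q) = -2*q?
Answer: -1/2178 ≈ -0.00045914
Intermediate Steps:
f(W) = 8 + W
s = 2210 (s = (73 - 243)*(-13) = -170*(-13) = 2210)
1/(N(f(-24), 344) - s) = 1/(-2*(8 - 24) - 1*2210) = 1/(-2*(-16) - 2210) = 1/(32 - 2210) = 1/(-2178) = -1/2178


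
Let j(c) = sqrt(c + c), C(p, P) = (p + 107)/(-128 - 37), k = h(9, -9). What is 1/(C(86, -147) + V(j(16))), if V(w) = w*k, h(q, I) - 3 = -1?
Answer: 31845/3447551 + 217800*sqrt(2)/3447551 ≈ 0.098580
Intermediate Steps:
h(q, I) = 2 (h(q, I) = 3 - 1 = 2)
k = 2
C(p, P) = -107/165 - p/165 (C(p, P) = (107 + p)/(-165) = (107 + p)*(-1/165) = -107/165 - p/165)
j(c) = sqrt(2)*sqrt(c) (j(c) = sqrt(2*c) = sqrt(2)*sqrt(c))
V(w) = 2*w (V(w) = w*2 = 2*w)
1/(C(86, -147) + V(j(16))) = 1/((-107/165 - 1/165*86) + 2*(sqrt(2)*sqrt(16))) = 1/((-107/165 - 86/165) + 2*(sqrt(2)*4)) = 1/(-193/165 + 2*(4*sqrt(2))) = 1/(-193/165 + 8*sqrt(2))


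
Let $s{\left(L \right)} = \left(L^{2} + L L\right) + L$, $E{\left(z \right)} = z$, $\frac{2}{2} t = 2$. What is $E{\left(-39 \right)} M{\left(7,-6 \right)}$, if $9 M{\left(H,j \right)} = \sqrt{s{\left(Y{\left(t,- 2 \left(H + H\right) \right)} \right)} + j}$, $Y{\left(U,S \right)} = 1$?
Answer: $- \frac{13 i \sqrt{3}}{3} \approx - 7.5056 i$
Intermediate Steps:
$t = 2$
$s{\left(L \right)} = L + 2 L^{2}$ ($s{\left(L \right)} = \left(L^{2} + L^{2}\right) + L = 2 L^{2} + L = L + 2 L^{2}$)
$M{\left(H,j \right)} = \frac{\sqrt{3 + j}}{9}$ ($M{\left(H,j \right)} = \frac{\sqrt{1 \left(1 + 2 \cdot 1\right) + j}}{9} = \frac{\sqrt{1 \left(1 + 2\right) + j}}{9} = \frac{\sqrt{1 \cdot 3 + j}}{9} = \frac{\sqrt{3 + j}}{9}$)
$E{\left(-39 \right)} M{\left(7,-6 \right)} = - 39 \frac{\sqrt{3 - 6}}{9} = - 39 \frac{\sqrt{-3}}{9} = - 39 \frac{i \sqrt{3}}{9} = - \frac{13 i \sqrt{3}}{3}$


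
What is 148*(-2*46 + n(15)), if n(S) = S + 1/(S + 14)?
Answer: -330336/29 ≈ -11391.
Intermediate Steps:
n(S) = S + 1/(14 + S)
148*(-2*46 + n(15)) = 148*(-2*46 + (1 + 15**2 + 14*15)/(14 + 15)) = 148*(-92 + (1 + 225 + 210)/29) = 148*(-92 + (1/29)*436) = 148*(-92 + 436/29) = 148*(-2232/29) = -330336/29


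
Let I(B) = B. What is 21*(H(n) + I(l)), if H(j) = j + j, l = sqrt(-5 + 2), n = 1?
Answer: 42 + 21*I*sqrt(3) ≈ 42.0 + 36.373*I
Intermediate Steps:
l = I*sqrt(3) (l = sqrt(-3) = I*sqrt(3) ≈ 1.732*I)
H(j) = 2*j
21*(H(n) + I(l)) = 21*(2*1 + I*sqrt(3)) = 21*(2 + I*sqrt(3)) = 42 + 21*I*sqrt(3)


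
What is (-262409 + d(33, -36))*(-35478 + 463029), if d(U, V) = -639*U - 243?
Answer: -121312893189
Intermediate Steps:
d(U, V) = -243 - 639*U
(-262409 + d(33, -36))*(-35478 + 463029) = (-262409 + (-243 - 639*33))*(-35478 + 463029) = (-262409 + (-243 - 21087))*427551 = (-262409 - 21330)*427551 = -283739*427551 = -121312893189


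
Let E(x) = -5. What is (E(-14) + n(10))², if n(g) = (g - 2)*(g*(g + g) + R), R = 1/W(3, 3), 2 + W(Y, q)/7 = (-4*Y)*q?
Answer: 44999561161/17689 ≈ 2.5439e+6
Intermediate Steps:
W(Y, q) = -14 - 28*Y*q (W(Y, q) = -14 + 7*((-4*Y)*q) = -14 + 7*(-4*Y*q) = -14 - 28*Y*q)
R = -1/266 (R = 1/(-14 - 28*3*3) = 1/(-14 - 252) = 1/(-266) = -1/266 ≈ -0.0037594)
n(g) = (-2 + g)*(-1/266 + 2*g²) (n(g) = (g - 2)*(g*(g + g) - 1/266) = (-2 + g)*(g*(2*g) - 1/266) = (-2 + g)*(2*g² - 1/266) = (-2 + g)*(-1/266 + 2*g²))
(E(-14) + n(10))² = (-5 + (1/133 - 4*10² + 2*10³ - 1/266*10))² = (-5 + (1/133 - 4*100 + 2*1000 - 5/133))² = (-5 + (1/133 - 400 + 2000 - 5/133))² = (-5 + 212796/133)² = (212131/133)² = 44999561161/17689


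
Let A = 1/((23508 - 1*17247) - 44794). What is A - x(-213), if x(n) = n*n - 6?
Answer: -1747972480/38533 ≈ -45363.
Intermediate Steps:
A = -1/38533 (A = 1/((23508 - 17247) - 44794) = 1/(6261 - 44794) = 1/(-38533) = -1/38533 ≈ -2.5952e-5)
x(n) = -6 + n² (x(n) = n² - 6 = -6 + n²)
A - x(-213) = -1/38533 - (-6 + (-213)²) = -1/38533 - (-6 + 45369) = -1/38533 - 1*45363 = -1/38533 - 45363 = -1747972480/38533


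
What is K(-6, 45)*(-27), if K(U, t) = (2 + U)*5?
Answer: 540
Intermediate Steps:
K(U, t) = 10 + 5*U
K(-6, 45)*(-27) = (10 + 5*(-6))*(-27) = (10 - 30)*(-27) = -20*(-27) = 540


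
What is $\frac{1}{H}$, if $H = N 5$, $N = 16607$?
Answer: $\frac{1}{83035} \approx 1.2043 \cdot 10^{-5}$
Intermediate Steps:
$H = 83035$ ($H = 16607 \cdot 5 = 83035$)
$\frac{1}{H} = \frac{1}{83035}$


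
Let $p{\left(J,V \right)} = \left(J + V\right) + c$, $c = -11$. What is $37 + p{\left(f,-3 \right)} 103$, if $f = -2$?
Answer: $-1611$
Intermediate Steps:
$p{\left(J,V \right)} = -11 + J + V$ ($p{\left(J,V \right)} = \left(J + V\right) - 11 = -11 + J + V$)
$37 + p{\left(f,-3 \right)} 103 = 37 + \left(-11 - 2 - 3\right) 103 = 37 - 1648 = -1611$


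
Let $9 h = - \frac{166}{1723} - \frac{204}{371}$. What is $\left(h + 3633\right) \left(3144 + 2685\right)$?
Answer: $\frac{40609843111589}{1917699} \approx 2.1176 \cdot 10^{7}$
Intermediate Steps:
$h = - \frac{413078}{5753097}$ ($h = \frac{- \frac{166}{1723} - \frac{204}{371}}{9} = \frac{1}{9} \left(- \frac{413078}{639233}\right) = - \frac{413078}{5753097} \approx -0.071801$)
$\left(h + 3633\right) \left(3144 + 2685\right) = \left(- \frac{413078}{5753097} + 3633\right) \left(3144 + 2685\right) = \frac{20900588323}{5753097} \cdot 5829 = \frac{40609843111589}{1917699}$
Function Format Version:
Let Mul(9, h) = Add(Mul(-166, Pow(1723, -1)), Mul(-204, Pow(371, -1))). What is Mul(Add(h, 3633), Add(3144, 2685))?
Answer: Rational(40609843111589, 1917699) ≈ 2.1176e+7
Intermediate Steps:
h = Rational(-413078, 5753097) (h = Mul(Rational(1, 9), Add(Mul(-166, Pow(1723, -1)), Mul(-204, Pow(371, -1)))) = Mul(Rational(1, 9), Add(Mul(-166, Rational(1, 1723)), Mul(-204, Rational(1, 371)))) = Mul(Rational(1, 9), Add(Rational(-166, 1723), Rational(-204, 371))) = Mul(Rational(1, 9), Rational(-413078, 639233)) = Rational(-413078, 5753097) ≈ -0.071801)
Mul(Add(h, 3633), Add(3144, 2685)) = Mul(Add(Rational(-413078, 5753097), 3633), Add(3144, 2685)) = Mul(Rational(20900588323, 5753097), 5829) = Rational(40609843111589, 1917699)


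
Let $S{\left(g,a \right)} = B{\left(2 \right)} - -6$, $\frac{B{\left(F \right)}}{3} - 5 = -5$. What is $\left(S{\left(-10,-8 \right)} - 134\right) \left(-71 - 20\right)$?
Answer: $11648$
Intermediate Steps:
$B{\left(F \right)} = 0$ ($B{\left(F \right)} = 15 + 3 \left(-5\right) = 15 - 15 = 0$)
$S{\left(g,a \right)} = 6$ ($S{\left(g,a \right)} = 0 - -6 = 0 + 6 = 6$)
$\left(S{\left(-10,-8 \right)} - 134\right) \left(-71 - 20\right) = \left(6 - 134\right) \left(-71 - 20\right) = - 128 \left(-71 - 20\right) = \left(-128\right) \left(-91\right) = 11648$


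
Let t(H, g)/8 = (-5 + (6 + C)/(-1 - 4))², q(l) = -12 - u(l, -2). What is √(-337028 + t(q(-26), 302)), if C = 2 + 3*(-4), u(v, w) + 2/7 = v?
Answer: 2*I*√2105543/5 ≈ 580.42*I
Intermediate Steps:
u(v, w) = -2/7 + v
C = -10 (C = 2 - 12 = -10)
q(l) = -82/7 - l (q(l) = -12 - (-2/7 + l) = -12 + (2/7 - l) = -82/7 - l)
t(H, g) = 3528/25 (t(H, g) = 8*(-5 + (6 - 10)/(-1 - 4))² = 8*(-5 - 4/(-5))² = 8*(-5 - 4*(-⅕))² = 8*(-5 + ⅘)² = 8*(-21/5)² = 8*(441/25) = 3528/25)
√(-337028 + t(q(-26), 302)) = √(-337028 + 3528/25) = √(-8422172/25) = 2*I*√2105543/5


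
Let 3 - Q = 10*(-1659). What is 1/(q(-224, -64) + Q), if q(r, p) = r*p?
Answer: 1/30929 ≈ 3.2332e-5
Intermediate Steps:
q(r, p) = p*r
Q = 16593 (Q = 3 - 10*(-1659) = 3 - 1*(-16590) = 3 + 16590 = 16593)
1/(q(-224, -64) + Q) = 1/(-64*(-224) + 16593) = 1/(14336 + 16593) = 1/30929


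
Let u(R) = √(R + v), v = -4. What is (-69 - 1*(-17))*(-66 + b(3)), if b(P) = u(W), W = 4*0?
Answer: 3432 - 104*I ≈ 3432.0 - 104.0*I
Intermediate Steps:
W = 0
u(R) = √(-4 + R) (u(R) = √(R - 4) = √(-4 + R))
b(P) = 2*I (b(P) = √(-4 + 0) = √(-4) = 2*I)
(-69 - 1*(-17))*(-66 + b(3)) = (-69 - 1*(-17))*(-66 + 2*I) = (-69 + 17)*(-66 + 2*I) = -52*(-66 + 2*I) = 3432 - 104*I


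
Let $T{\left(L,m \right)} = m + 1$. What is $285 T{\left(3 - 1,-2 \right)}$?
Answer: $-285$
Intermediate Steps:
$T{\left(L,m \right)} = 1 + m$
$285 T{\left(3 - 1,-2 \right)} = 285 \left(1 - 2\right) = 285 \left(-1\right) = -285$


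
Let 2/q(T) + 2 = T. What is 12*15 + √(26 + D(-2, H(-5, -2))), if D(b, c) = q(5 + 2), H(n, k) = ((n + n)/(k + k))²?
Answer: 180 + 2*√165/5 ≈ 185.14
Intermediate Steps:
q(T) = 2/(-2 + T)
H(n, k) = n²/k² (H(n, k) = ((2*n)/((2*k)))² = ((2*n)*(1/(2*k)))² = (n/k)² = n²/k²)
D(b, c) = ⅖ (D(b, c) = 2/(-2 + (5 + 2)) = 2/(-2 + 7) = 2/5 = 2*(⅕) = ⅖)
12*15 + √(26 + D(-2, H(-5, -2))) = 12*15 + √(26 + ⅖) = 180 + √(132/5) = 180 + 2*√165/5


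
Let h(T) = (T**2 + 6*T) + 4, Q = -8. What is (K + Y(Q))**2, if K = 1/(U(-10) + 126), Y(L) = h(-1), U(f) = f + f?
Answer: 11025/11236 ≈ 0.98122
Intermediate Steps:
U(f) = 2*f
h(T) = 4 + T**2 + 6*T
Y(L) = -1 (Y(L) = 4 + (-1)**2 + 6*(-1) = 4 + 1 - 6 = -1)
K = 1/106 (K = 1/(2*(-10) + 126) = 1/(-20 + 126) = 1/106 ≈ 0.0094340)
(K + Y(Q))**2 = (1/106 - 1)**2 = (-105/106)**2 = 11025/11236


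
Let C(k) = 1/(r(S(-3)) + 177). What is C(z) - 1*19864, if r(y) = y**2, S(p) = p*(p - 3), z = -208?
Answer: -9951863/501 ≈ -19864.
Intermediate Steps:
S(p) = p*(-3 + p)
C(k) = 1/501 (C(k) = 1/((-3*(-3 - 3))**2 + 177) = 1/((-3*(-6))**2 + 177) = 1/(18**2 + 177) = 1/(324 + 177) = 1/501)
C(z) - 1*19864 = 1/501 - 1*19864 = 1/501 - 19864 = -9951863/501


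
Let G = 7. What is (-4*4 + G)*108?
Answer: -972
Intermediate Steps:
(-4*4 + G)*108 = (-4*4 + 7)*108 = (-16 + 7)*108 = -9*108 = -972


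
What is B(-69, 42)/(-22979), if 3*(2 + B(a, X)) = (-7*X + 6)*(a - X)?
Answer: -10654/22979 ≈ -0.46364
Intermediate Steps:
B(a, X) = -2 + (6 - 7*X)*(a - X)/3 (B(a, X) = -2 + ((-7*X + 6)*(a - X))/3 = -2 + ((6 - 7*X)*(a - X))/3 = -2 + (6 - 7*X)*(a - X)/3)
B(-69, 42)/(-22979) = (-2 - 2*42 + 2*(-69) + (7/3)*42² - 7/3*42*(-69))/(-22979) = (-2 - 84 - 138 + (7/3)*1764 + 6762)*(-1/22979) = (-2 - 84 - 138 + 4116 + 6762)*(-1/22979) = 10654*(-1/22979) = -10654/22979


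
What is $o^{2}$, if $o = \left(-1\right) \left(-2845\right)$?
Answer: $8094025$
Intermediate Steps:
$o = 2845$
$o^{2} = 2845^{2} = 8094025$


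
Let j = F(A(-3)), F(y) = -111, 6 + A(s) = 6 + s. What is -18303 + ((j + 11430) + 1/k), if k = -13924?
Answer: -97245217/13924 ≈ -6984.0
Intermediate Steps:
A(s) = s (A(s) = -6 + (6 + s) = s)
j = -111
-18303 + ((j + 11430) + 1/k) = -18303 + ((-111 + 11430) + 1/(-13924)) = -18303 + (11319 - 1/13924) = -18303 + 157605755/13924 = -97245217/13924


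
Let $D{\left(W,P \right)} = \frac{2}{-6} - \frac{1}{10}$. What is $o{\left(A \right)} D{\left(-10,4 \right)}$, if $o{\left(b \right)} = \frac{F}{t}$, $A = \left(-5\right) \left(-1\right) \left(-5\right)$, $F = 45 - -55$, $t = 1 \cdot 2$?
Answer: $- \frac{65}{3} \approx -21.667$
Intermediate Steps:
$t = 2$
$F = 100$ ($F = 45 + 55 = 100$)
$D{\left(W,P \right)} = - \frac{13}{30}$ ($D{\left(W,P \right)} = 2 \left(- \frac{1}{6}\right) - \frac{1}{10} = - \frac{1}{3} - \frac{1}{10} = - \frac{13}{30}$)
$A = -25$ ($A = 5 \left(-5\right) = -25$)
$o{\left(b \right)} = 50$ ($o{\left(b \right)} = \frac{100}{2} = 100 \cdot \frac{1}{2} = 50$)
$o{\left(A \right)} D{\left(-10,4 \right)} = 50 \left(- \frac{13}{30}\right) = - \frac{65}{3}$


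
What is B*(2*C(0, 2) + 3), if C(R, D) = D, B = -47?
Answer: -329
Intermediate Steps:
B*(2*C(0, 2) + 3) = -47*(2*2 + 3) = -47*(4 + 3) = -47*7 = -329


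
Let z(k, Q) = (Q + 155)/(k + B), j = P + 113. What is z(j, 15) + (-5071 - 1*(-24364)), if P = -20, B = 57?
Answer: 289412/15 ≈ 19294.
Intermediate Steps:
j = 93 (j = -20 + 113 = 93)
z(k, Q) = (155 + Q)/(57 + k) (z(k, Q) = (Q + 155)/(k + 57) = (155 + Q)/(57 + k))
z(j, 15) + (-5071 - 1*(-24364)) = (155 + 15)/(57 + 93) + (-5071 - 1*(-24364)) = 170/150 + (-5071 + 24364) = (1/150)*170 + 19293 = 17/15 + 19293 = 289412/15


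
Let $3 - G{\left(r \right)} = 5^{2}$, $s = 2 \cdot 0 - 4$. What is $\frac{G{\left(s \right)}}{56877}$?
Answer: $- \frac{22}{56877} \approx -0.0003868$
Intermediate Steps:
$s = -4$ ($s = 0 - 4 = -4$)
$G{\left(r \right)} = -22$ ($G{\left(r \right)} = 3 - 5^{2} = 3 - 25 = -22$)
$\frac{G{\left(s \right)}}{56877} = - \frac{22}{56877}$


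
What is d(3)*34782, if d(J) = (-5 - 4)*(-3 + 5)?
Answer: -626076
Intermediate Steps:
d(J) = -18 (d(J) = -9*2 = -18)
d(3)*34782 = -18*34782 = -626076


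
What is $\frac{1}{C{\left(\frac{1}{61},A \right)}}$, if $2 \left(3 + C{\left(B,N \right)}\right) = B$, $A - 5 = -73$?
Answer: $- \frac{122}{365} \approx -0.33425$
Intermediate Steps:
$A = -68$ ($A = 5 - 73 = -68$)
$C{\left(B,N \right)} = -3 + \frac{B}{2}$
$\frac{1}{C{\left(\frac{1}{61},A \right)}} = \frac{1}{-3 + \frac{1}{2 \cdot 61}} = \frac{1}{-3 + \frac{1}{2} \cdot \frac{1}{61}} = \frac{1}{-3 + \frac{1}{122}} = \frac{1}{- \frac{365}{122}} = - \frac{122}{365}$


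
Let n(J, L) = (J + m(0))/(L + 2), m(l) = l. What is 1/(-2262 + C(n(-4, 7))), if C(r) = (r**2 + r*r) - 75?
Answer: -81/189265 ≈ -0.00042797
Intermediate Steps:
n(J, L) = J/(2 + L) (n(J, L) = (J + 0)/(L + 2) = J/(2 + L))
C(r) = -75 + 2*r**2 (C(r) = (r**2 + r**2) - 75 = 2*r**2 - 75 = -75 + 2*r**2)
1/(-2262 + C(n(-4, 7))) = 1/(-2262 + (-75 + 2*(-4/(2 + 7))**2)) = 1/(-2262 + (-75 + 2*(-4/9)**2)) = 1/(-2262 + (-75 + 2*(16/81))) = 1/(-2262 + (-75 + 32/81)) = 1/(-2262 - 6043/81) = 1/(-189265/81) = -81/189265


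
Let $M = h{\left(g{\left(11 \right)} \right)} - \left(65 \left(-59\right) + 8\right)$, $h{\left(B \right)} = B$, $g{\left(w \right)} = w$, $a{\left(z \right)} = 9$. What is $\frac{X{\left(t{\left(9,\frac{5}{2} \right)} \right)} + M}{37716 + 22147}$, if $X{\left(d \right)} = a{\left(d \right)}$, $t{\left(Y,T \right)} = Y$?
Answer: $\frac{3847}{59863} \approx 0.064263$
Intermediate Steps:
$M = 3838$ ($M = 11 - \left(65 \left(-59\right) + 8\right) = 11 - \left(-3835 + 8\right) = 11 - -3827 = 11 + 3827 = 3838$)
$X{\left(d \right)} = 9$
$\frac{X{\left(t{\left(9,\frac{5}{2} \right)} \right)} + M}{37716 + 22147} = \frac{9 + 3838}{37716 + 22147} = \frac{3847}{59863}$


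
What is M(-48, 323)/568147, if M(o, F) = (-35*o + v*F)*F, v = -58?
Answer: -5508442/568147 ≈ -9.6954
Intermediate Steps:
M(o, F) = F*(-58*F - 35*o) (M(o, F) = (-35*o - 58*F)*F = (-58*F - 35*o)*F = F*(-58*F - 35*o))
M(-48, 323)/568147 = (323*(-58*323 - 35*(-48)))/568147 = (323*(-18734 + 1680))*(1/568147) = (323*(-17054))*(1/568147) = -5508442*1/568147 = -5508442/568147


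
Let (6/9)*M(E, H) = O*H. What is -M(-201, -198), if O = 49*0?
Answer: 0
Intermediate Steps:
O = 0
M(E, H) = 0 (M(E, H) = 3*(0*H)/2 = (3/2)*0 = 0)
-M(-201, -198) = -1*0 = 0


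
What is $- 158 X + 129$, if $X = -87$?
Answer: $13875$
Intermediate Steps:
$- 158 X + 129 = \left(-158\right) \left(-87\right) + 129 = 13746 + 129 = 13875$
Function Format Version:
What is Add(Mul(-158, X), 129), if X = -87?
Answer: 13875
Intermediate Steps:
Add(Mul(-158, X), 129) = Add(Mul(-158, -87), 129) = Add(13746, 129) = 13875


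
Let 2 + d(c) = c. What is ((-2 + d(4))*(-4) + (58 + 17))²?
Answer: 5625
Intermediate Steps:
d(c) = -2 + c
((-2 + d(4))*(-4) + (58 + 17))² = ((-2 + (-2 + 4))*(-4) + (58 + 17))² = ((-2 + 2)*(-4) + 75)² = (0*(-4) + 75)² = (0 + 75)² = 75² = 5625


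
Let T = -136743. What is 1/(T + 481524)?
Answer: 1/344781 ≈ 2.9004e-6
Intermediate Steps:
1/(T + 481524) = 1/(-136743 + 481524) = 1/344781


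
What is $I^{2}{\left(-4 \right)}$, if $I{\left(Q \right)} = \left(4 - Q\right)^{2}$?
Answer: $4096$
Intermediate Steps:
$I^{2}{\left(-4 \right)} = \left(\left(-4 - 4\right)^{2}\right)^{2} = \left(\left(-8\right)^{2}\right)^{2} = 64^{2} = 4096$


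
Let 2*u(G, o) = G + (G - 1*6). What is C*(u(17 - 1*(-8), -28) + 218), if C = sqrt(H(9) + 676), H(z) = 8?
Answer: 1440*sqrt(19) ≈ 6276.8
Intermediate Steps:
u(G, o) = -3 + G (u(G, o) = (G + (G - 1*6))/2 = (G + (G - 6))/2 = (G + (-6 + G))/2 = (-6 + 2*G)/2 = -3 + G)
C = 6*sqrt(19) (C = sqrt(8 + 676) = sqrt(684) = 6*sqrt(19) ≈ 26.153)
C*(u(17 - 1*(-8), -28) + 218) = (6*sqrt(19))*((-3 + (17 - 1*(-8))) + 218) = (6*sqrt(19))*((-3 + (17 + 8)) + 218) = (6*sqrt(19))*((-3 + 25) + 218) = (6*sqrt(19))*(22 + 218) = (6*sqrt(19))*240 = 1440*sqrt(19)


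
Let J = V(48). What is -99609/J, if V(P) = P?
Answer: -33203/16 ≈ -2075.2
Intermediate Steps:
J = 48
-99609/J = -99609/48 = -99609*1/48 = -33203/16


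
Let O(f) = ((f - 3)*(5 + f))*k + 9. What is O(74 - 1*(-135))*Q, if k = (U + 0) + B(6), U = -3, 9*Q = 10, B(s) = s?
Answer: 440870/3 ≈ 1.4696e+5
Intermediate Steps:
Q = 10/9 (Q = (⅑)*10 = 10/9 ≈ 1.1111)
k = 3 (k = (-3 + 0) + 6 = -3 + 6 = 3)
O(f) = 9 + 3*(-3 + f)*(5 + f) (O(f) = ((f - 3)*(5 + f))*3 + 9 = ((-3 + f)*(5 + f))*3 + 9 = 3*(-3 + f)*(5 + f) + 9 = 9 + 3*(-3 + f)*(5 + f))
O(74 - 1*(-135))*Q = (-36 + 3*(74 - 1*(-135))² + 6*(74 - 1*(-135)))*(10/9) = (-36 + 3*(74 + 135)² + 6*(74 + 135))*(10/9) = (-36 + 3*209² + 6*209)*(10/9) = (-36 + 3*43681 + 1254)*(10/9) = (-36 + 131043 + 1254)*(10/9) = 132261*(10/9) = 440870/3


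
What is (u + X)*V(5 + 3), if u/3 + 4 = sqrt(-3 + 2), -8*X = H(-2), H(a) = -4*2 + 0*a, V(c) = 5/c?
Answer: -55/8 + 15*I/8 ≈ -6.875 + 1.875*I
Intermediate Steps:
H(a) = -8 (H(a) = -8 + 0 = -8)
X = 1 (X = -1/8*(-8) = 1)
u = -12 + 3*I (u = -12 + 3*sqrt(-3 + 2) = -12 + 3*sqrt(-1) = -12 + 3*I ≈ -12.0 + 3.0*I)
(u + X)*V(5 + 3) = ((-12 + 3*I) + 1)*(5/(5 + 3)) = (-11 + 3*I)*(5/8) = -55/8 + 15*I/8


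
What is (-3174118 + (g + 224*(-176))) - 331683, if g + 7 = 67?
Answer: -3545165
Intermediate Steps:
g = 60 (g = -7 + 67 = 60)
(-3174118 + (g + 224*(-176))) - 331683 = (-3174118 + (60 + 224*(-176))) - 331683 = (-3174118 + (60 - 39424)) - 331683 = (-3174118 - 39364) - 331683 = -3213482 - 331683 = -3545165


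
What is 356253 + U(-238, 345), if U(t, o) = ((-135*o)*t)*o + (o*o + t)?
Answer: 3824748290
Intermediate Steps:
U(t, o) = t + o² - 135*t*o² (U(t, o) = (-135*o*t)*o + (o² + t) = -135*t*o² + (t + o²) = t + o² - 135*t*o²)
356253 + U(-238, 345) = 356253 + (-238 + 345² - 135*(-238)*345²) = 356253 + (-238 + 119025 - 135*(-238)*119025) = 356253 + (-238 + 119025 + 3824273250) = 356253 + 3824392037 = 3824748290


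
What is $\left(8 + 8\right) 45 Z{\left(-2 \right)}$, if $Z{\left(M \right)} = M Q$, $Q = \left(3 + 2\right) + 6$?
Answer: $-15840$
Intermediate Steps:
$Q = 11$ ($Q = 5 + 6 = 11$)
$Z{\left(M \right)} = 11 M$ ($Z{\left(M \right)} = M 11 = 11 M$)
$\left(8 + 8\right) 45 Z{\left(-2 \right)} = \left(8 + 8\right) 45 \cdot 11 \left(-2\right) = 16 \cdot 45 \left(-22\right) = 720 \left(-22\right) = -15840$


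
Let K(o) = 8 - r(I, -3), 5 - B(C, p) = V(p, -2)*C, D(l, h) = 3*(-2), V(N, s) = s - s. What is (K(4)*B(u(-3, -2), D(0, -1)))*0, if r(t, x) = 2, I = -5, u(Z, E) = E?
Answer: 0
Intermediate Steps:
V(N, s) = 0
D(l, h) = -6
B(C, p) = 5 (B(C, p) = 5 - 0*C = 5 - 1*0 = 5 + 0 = 5)
K(o) = 6 (K(o) = 8 - 1*2 = 8 - 2 = 6)
(K(4)*B(u(-3, -2), D(0, -1)))*0 = (6*5)*0 = 30*0 = 0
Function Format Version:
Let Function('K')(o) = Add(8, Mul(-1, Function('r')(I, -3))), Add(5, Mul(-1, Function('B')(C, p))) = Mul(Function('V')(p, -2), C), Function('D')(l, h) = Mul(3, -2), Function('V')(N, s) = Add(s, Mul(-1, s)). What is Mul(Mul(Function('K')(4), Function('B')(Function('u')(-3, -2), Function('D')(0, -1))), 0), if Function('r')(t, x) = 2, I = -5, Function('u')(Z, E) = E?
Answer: 0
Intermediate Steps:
Function('V')(N, s) = 0
Function('D')(l, h) = -6
Function('B')(C, p) = 5 (Function('B')(C, p) = Add(5, Mul(-1, Mul(0, C))) = Add(5, Mul(-1, 0)) = Add(5, 0) = 5)
Function('K')(o) = 6 (Function('K')(o) = Add(8, Mul(-1, 2)) = Add(8, -2) = 6)
Mul(Mul(Function('K')(4), Function('B')(Function('u')(-3, -2), Function('D')(0, -1))), 0) = Mul(Mul(6, 5), 0) = Mul(30, 0) = 0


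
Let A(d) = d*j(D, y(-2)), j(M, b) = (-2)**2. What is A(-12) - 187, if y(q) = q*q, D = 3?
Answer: -235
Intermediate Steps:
y(q) = q**2
j(M, b) = 4
A(d) = 4*d (A(d) = d*4 = 4*d)
A(-12) - 187 = 4*(-12) - 187 = -48 - 187 = -235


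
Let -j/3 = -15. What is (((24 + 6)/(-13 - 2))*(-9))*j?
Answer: 810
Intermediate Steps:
j = 45 (j = -3*(-15) = 45)
(((24 + 6)/(-13 - 2))*(-9))*j = (((24 + 6)/(-13 - 2))*(-9))*45 = ((30/(-15))*(-9))*45 = ((30*(-1/15))*(-9))*45 = -2*(-9)*45 = 18*45 = 810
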